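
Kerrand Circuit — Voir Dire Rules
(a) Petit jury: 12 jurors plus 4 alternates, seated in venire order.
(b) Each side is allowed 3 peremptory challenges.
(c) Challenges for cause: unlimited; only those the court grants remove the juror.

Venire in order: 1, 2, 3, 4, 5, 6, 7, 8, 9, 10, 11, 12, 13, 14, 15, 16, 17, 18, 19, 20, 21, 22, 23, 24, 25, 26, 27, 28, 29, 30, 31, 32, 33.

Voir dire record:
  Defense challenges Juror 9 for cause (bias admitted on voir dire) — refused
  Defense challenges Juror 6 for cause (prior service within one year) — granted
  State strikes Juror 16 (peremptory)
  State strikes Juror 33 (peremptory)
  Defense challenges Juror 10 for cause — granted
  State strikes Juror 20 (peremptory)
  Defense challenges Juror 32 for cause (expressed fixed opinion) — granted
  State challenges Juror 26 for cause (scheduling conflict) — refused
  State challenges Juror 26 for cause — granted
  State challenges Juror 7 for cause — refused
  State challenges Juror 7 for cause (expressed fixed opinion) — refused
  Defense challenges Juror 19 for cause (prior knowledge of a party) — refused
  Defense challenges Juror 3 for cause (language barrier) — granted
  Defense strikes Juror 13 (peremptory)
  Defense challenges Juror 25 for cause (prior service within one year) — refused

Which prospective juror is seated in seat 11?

15

Removed: #3, #6, #10, #13, #16, #20, #26, #32, #33. (#7, #9, #19, #25 stay — for-cause denied.)
Filling seats in venire order through position 11: #1, #2, #4, #5, #7, #8, #9, #11, #12, #14, #15.
So seat 11 is #15.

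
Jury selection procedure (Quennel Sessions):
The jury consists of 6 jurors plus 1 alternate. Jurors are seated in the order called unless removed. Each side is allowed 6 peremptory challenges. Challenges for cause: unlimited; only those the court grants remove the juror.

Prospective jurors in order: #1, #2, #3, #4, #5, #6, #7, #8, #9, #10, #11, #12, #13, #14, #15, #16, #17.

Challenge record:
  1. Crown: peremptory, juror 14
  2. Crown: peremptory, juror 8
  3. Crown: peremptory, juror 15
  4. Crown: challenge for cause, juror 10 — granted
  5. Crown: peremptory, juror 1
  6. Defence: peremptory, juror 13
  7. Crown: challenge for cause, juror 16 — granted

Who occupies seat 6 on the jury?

7

Removed: #1, #8, #10, #13, #14, #15, #16.
Seating in order: seats 1–6 → #2, #3, #4, #5, #6, #7; alternates → #9.
So seat 6 is #7.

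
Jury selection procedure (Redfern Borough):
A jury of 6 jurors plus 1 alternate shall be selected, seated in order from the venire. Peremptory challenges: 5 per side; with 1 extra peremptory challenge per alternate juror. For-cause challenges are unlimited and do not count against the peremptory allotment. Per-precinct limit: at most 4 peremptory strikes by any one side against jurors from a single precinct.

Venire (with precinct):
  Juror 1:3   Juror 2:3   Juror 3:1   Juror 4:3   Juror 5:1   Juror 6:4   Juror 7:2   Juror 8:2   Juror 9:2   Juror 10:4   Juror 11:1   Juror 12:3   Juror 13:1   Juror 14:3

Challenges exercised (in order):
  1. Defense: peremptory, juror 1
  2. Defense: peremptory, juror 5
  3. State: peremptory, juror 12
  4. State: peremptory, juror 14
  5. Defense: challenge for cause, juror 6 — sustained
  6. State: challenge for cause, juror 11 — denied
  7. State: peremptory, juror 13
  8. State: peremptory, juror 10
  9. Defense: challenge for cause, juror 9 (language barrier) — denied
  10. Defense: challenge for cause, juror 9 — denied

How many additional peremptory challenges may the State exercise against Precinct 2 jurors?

2

State peremptories so far: #12, #14, #13, #10 — 4 of 6 used, 2 left overall.
Against Precinct 2: none yet — per-precinct cap 4 leaves 4.
Binding limit: min(2, 4) = 2.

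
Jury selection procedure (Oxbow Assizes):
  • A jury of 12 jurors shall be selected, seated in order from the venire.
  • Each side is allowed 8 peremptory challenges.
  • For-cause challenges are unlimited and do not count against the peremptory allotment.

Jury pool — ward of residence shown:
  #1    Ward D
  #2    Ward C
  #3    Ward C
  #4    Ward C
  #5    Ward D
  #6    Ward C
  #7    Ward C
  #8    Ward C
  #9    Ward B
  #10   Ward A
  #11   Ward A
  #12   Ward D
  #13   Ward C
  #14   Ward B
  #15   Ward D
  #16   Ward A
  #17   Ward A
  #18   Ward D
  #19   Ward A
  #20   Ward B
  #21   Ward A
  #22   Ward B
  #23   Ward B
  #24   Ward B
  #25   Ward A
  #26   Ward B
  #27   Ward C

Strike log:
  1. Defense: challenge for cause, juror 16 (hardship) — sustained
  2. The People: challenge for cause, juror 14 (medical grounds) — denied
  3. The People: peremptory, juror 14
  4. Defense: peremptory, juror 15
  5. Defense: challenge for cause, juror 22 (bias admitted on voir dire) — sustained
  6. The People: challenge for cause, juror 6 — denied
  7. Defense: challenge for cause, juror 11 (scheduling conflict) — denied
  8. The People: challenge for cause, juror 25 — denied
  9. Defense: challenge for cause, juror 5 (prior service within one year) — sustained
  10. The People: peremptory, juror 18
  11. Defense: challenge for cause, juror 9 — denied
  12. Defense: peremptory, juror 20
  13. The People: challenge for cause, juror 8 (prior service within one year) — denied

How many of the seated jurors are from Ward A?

2

Removed: #5, #14, #15, #16, #18, #20, #22.
Seated jurors 1–12: #1, #2, #3, #4, #6, #7, #8, #9, #10, #11, #12, #13.
Of those, in Ward A: #10, #11 → 2.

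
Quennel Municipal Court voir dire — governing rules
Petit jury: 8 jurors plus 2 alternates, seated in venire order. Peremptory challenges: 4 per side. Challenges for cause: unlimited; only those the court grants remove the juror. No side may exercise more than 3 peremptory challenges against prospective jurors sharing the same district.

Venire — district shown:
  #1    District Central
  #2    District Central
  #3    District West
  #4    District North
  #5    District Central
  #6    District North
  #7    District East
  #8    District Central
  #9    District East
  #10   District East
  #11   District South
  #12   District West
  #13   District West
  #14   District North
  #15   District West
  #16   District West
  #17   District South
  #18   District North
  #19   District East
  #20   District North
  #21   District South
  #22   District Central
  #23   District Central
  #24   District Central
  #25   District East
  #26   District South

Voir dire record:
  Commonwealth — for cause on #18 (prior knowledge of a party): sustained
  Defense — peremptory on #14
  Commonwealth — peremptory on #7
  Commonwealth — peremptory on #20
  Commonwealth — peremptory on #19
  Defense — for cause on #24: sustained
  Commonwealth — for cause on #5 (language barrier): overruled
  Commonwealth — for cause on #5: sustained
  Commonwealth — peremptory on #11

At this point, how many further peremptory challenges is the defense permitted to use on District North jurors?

Defense peremptories so far: #14 — 1 of 4 used, 3 left overall.
Against District North: #14 — 1 used; per-district cap 3 leaves 2.
Binding limit: min(3, 2) = 2.

2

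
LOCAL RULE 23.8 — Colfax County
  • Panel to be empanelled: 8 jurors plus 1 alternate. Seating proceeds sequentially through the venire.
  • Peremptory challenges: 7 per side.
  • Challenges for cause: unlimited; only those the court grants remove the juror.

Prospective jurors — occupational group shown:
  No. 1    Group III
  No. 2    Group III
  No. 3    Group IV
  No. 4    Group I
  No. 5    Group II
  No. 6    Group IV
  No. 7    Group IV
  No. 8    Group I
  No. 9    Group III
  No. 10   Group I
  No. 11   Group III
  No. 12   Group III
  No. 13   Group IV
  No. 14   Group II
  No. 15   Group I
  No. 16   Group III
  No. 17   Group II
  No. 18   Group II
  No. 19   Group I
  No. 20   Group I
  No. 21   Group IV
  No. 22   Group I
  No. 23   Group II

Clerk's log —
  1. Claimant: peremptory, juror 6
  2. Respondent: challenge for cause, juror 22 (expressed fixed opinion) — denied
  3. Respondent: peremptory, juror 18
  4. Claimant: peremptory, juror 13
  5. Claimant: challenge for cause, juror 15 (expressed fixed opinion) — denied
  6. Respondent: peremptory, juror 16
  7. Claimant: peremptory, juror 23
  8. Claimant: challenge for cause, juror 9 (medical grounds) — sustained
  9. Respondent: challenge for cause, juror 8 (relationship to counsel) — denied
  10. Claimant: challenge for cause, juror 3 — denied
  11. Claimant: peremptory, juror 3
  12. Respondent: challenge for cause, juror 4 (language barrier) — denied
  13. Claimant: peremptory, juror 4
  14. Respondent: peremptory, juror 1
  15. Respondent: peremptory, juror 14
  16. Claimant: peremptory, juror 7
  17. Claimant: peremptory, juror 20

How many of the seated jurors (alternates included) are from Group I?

4

Removed: #1, #3, #4, #6, #7, #9, #13, #14, #16, #18, #20, #23.
Seated (9 incl. alternates): #2, #5, #8, #10, #11, #12, #15, #17, #19.
Of those, in Group I: #8, #10, #15, #19 → 4.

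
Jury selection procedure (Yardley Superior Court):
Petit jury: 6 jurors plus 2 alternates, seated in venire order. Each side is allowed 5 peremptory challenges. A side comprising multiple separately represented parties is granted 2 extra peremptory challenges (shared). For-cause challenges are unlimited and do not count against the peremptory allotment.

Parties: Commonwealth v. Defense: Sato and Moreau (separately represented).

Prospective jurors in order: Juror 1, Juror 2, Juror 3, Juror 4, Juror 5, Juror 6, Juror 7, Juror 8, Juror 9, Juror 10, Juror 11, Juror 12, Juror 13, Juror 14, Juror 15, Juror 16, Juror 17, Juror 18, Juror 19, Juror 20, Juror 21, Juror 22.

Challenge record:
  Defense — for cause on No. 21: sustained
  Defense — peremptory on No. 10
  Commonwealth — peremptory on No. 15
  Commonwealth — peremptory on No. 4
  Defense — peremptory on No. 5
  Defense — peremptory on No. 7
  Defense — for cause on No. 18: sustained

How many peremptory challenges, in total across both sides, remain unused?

Commonwealth allotment: 5. Defense allotment: 5 base + 2 multi-party = 7.
Commonwealth peremptories used: #15, #4 — 2.
Defense peremptories used: #10, #5, #7 — 3 (for-cause on #21, #18 don't count).
Remaining: (5 − 2) + (7 − 3) = 7.

7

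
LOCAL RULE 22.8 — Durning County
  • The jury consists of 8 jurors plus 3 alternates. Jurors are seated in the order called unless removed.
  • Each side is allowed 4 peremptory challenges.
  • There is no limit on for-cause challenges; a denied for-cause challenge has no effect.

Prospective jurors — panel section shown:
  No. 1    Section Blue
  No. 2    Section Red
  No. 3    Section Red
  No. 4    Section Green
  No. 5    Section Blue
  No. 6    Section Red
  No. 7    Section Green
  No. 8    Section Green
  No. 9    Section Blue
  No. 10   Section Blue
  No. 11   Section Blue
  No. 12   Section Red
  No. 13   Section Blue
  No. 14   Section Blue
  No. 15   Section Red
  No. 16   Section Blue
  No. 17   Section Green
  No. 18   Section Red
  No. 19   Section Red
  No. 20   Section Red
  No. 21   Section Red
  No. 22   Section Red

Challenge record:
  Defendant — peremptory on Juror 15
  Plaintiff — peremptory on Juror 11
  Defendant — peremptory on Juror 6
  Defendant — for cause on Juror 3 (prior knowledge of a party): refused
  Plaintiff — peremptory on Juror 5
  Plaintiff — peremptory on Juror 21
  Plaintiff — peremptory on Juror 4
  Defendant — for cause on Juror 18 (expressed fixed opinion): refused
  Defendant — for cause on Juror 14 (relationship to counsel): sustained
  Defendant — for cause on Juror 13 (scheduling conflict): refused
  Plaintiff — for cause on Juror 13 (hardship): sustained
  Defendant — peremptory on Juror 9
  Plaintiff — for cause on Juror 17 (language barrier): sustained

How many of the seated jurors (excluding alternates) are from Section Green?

2

Removed: #4, #5, #6, #9, #11, #13, #14, #15, #17, #21.
Seated jurors 1–8: #1, #2, #3, #7, #8, #10, #12, #16 (alternates #18, #19, #20 not counted).
Of those, in Section Green: #7, #8 → 2.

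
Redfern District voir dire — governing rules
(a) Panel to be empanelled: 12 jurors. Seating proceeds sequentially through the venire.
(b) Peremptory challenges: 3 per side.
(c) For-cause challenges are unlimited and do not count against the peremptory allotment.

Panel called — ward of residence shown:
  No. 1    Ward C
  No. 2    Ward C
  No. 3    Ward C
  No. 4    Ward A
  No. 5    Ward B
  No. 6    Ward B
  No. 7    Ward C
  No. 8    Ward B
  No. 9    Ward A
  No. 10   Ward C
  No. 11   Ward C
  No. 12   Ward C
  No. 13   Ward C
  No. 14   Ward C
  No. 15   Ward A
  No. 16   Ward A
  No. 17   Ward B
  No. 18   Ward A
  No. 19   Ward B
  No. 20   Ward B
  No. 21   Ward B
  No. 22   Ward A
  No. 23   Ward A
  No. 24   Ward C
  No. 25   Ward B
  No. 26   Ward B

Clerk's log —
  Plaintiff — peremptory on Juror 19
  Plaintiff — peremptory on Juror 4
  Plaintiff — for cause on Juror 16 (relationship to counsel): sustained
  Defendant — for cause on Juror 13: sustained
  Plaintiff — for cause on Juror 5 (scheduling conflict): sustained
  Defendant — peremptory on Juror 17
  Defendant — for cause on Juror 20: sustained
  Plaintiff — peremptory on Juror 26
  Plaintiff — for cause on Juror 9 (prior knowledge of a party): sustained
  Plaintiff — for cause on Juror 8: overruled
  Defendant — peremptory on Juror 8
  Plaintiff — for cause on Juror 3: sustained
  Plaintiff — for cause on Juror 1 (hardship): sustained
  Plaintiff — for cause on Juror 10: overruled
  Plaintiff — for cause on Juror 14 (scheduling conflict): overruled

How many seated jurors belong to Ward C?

Removed: #1, #3, #4, #5, #8, #9, #13, #16, #17, #19, #20, #26.
Seated jurors 1–12: #2, #6, #7, #10, #11, #12, #14, #15, #18, #21, #22, #23.
Of those, in Ward C: #2, #7, #10, #11, #12, #14 → 6.

6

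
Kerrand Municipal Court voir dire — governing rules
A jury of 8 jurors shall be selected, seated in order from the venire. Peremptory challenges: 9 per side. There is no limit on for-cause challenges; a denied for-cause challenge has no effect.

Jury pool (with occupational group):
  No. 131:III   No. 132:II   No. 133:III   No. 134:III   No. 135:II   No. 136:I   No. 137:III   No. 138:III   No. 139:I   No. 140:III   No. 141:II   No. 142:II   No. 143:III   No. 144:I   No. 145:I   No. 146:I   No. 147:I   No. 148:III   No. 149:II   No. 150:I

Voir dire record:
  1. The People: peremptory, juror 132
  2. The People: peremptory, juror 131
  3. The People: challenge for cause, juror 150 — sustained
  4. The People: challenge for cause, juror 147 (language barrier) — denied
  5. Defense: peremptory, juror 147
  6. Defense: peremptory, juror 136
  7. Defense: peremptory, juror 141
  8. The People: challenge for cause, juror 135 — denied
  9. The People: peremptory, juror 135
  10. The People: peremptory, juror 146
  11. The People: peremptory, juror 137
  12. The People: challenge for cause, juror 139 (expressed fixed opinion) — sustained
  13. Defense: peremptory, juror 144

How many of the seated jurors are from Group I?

1

Removed: #131, #132, #135, #136, #137, #139, #141, #144, #146, #147, #150.
Seated jurors 1–8: #133, #134, #138, #140, #142, #143, #145, #148.
Of those, in Group I: #145 → 1.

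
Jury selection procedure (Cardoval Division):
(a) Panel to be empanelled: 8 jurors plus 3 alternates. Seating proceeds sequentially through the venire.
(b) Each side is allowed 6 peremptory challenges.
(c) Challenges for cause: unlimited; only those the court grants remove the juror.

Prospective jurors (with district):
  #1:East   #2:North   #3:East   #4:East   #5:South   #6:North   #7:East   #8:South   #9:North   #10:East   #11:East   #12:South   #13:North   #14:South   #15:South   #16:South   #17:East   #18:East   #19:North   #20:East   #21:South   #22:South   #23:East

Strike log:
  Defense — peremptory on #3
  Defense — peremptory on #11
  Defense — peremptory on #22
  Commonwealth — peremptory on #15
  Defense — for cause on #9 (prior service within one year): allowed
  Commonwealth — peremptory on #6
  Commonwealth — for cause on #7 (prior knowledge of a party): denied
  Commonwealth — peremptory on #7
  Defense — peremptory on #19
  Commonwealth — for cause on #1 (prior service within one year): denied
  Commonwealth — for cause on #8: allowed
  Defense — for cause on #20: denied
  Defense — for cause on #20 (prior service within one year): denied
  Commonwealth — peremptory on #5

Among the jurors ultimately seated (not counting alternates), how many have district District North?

2

Removed: #3, #5, #6, #7, #8, #9, #11, #15, #19, #22.
Seated jurors 1–8: #1, #2, #4, #10, #12, #13, #14, #16 (alternates #17, #18, #20 not counted).
Of those, in District North: #2, #13 → 2.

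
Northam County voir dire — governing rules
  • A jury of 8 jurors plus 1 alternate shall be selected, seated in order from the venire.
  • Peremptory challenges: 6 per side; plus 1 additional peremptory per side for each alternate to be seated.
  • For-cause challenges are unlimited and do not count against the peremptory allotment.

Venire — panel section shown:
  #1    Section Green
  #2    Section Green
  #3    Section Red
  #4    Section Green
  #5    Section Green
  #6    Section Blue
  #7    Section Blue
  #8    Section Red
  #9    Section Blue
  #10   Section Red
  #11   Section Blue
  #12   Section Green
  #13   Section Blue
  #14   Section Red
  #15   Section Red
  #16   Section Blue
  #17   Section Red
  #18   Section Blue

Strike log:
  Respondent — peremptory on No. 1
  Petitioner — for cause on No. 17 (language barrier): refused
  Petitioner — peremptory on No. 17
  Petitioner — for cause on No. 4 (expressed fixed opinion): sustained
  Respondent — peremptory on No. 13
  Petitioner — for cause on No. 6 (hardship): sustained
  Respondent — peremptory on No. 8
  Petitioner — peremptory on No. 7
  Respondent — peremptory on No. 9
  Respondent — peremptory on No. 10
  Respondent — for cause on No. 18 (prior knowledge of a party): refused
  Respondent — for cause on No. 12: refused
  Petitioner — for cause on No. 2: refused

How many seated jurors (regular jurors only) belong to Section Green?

3

Removed: #1, #4, #6, #7, #8, #9, #10, #13, #17.
Seated jurors 1–8: #2, #3, #5, #11, #12, #14, #15, #16 (alternates #18 not counted).
Of those, in Section Green: #2, #5, #12 → 3.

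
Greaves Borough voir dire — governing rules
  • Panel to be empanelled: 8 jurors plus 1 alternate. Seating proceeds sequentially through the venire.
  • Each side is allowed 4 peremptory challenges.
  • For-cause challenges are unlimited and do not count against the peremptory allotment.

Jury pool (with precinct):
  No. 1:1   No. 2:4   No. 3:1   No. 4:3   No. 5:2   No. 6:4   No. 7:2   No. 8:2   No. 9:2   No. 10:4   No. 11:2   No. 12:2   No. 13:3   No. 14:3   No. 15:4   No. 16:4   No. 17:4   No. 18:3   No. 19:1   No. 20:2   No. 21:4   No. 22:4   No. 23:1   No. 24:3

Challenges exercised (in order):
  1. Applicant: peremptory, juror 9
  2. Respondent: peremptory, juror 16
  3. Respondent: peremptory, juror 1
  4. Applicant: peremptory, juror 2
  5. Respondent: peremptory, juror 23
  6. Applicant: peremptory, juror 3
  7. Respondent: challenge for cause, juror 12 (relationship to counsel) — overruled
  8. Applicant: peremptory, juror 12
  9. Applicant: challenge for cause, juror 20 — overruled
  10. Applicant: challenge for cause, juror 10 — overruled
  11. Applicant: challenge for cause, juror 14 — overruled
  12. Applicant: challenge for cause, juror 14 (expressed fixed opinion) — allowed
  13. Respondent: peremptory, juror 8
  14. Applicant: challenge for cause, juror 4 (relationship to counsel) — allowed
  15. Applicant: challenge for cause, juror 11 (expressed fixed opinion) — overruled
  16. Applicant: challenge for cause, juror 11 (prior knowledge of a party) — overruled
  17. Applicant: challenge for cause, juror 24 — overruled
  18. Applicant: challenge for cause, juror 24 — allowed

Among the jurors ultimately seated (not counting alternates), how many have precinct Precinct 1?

0

Removed: #1, #2, #3, #4, #8, #9, #12, #14, #16, #23, #24.
Seated jurors 1–8: #5, #6, #7, #10, #11, #13, #15, #17 (alternates #18 not counted).
None of those are in Precinct 1 → 0.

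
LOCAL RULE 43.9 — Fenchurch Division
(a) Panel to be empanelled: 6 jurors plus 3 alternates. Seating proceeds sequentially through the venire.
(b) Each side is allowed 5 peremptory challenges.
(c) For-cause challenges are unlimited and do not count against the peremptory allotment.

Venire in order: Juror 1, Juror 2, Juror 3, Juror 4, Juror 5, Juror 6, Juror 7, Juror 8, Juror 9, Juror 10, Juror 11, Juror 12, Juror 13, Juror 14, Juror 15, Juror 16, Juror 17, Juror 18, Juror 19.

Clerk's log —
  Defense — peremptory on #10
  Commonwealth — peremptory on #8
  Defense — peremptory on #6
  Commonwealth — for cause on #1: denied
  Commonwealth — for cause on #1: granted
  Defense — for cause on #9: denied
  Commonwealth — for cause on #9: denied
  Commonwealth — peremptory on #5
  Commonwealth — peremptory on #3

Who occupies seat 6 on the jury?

12

Removed: #1, #3, #5, #6, #8, #10. (#9 stays — for-cause denied.)
Filling seats in venire order through position 6: #2, #4, #7, #9, #11, #12.
So seat 6 is #12.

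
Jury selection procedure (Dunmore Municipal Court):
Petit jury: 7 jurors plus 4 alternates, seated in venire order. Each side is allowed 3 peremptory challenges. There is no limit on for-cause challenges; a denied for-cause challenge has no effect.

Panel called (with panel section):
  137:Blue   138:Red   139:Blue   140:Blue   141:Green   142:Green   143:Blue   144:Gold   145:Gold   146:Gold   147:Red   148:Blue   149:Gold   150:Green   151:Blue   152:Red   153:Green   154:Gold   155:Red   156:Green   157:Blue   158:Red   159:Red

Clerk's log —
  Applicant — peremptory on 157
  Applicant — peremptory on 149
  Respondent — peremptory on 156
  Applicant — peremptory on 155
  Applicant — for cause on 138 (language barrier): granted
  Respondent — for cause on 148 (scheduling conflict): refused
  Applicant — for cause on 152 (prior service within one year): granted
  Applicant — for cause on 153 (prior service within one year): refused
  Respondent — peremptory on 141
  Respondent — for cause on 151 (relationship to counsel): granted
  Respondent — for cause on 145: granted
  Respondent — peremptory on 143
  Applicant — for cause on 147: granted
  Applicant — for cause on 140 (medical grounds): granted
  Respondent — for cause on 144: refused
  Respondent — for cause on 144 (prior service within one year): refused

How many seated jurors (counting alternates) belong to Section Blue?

3

Removed: #138, #140, #141, #143, #145, #147, #149, #151, #152, #155, #156, #157.
Seated (11 incl. alternates): #137, #139, #142, #144, #146, #148, #150, #153, #154, #158, #159.
Of those, in Section Blue: #137, #139, #148 → 3.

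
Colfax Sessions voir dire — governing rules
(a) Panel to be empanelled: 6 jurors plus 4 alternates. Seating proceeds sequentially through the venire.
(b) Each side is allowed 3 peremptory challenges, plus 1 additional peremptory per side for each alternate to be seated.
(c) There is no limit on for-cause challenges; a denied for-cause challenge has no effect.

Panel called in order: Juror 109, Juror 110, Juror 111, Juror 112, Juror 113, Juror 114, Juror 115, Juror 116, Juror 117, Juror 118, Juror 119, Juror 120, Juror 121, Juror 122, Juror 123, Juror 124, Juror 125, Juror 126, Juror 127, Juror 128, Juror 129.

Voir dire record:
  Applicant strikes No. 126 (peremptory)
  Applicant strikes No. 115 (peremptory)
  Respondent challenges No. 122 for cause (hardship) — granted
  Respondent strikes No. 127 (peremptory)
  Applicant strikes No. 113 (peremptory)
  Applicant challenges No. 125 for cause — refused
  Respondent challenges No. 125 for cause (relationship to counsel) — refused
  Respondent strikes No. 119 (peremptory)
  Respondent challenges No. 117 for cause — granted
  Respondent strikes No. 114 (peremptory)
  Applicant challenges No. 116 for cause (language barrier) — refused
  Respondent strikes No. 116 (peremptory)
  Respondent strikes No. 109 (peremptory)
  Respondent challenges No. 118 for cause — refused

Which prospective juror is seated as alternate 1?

123

Removed: #109, #113, #114, #115, #116, #117, #119, #122, #126, #127. (#118, #125 stay — for-cause denied.)
Seating in order: seats 1–6 → #110, #111, #112, #118, #120, #121; alternates → #123, #124, #125, #128.
So alternate 1 is #123.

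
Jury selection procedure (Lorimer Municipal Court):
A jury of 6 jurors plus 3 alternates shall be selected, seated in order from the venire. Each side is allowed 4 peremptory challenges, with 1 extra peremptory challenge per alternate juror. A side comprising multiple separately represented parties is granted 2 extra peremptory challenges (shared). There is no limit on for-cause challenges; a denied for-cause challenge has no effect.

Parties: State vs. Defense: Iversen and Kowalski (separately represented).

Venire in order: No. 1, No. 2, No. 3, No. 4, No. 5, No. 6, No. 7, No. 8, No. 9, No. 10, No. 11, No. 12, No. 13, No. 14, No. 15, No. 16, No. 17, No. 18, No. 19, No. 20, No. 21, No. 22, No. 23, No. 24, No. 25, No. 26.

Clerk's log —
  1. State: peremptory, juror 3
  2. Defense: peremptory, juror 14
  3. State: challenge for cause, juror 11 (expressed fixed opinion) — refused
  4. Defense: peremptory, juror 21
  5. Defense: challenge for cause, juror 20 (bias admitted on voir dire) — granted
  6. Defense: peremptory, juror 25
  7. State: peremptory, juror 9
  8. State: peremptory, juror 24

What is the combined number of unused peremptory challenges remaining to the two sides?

State allotment: 4 base + 1 × 3 alternates = 7. Defense allotment: 4 base + 1 × 3 alternates + 2 multi-party = 9.
State peremptories used: #3, #9, #24 — 3 (the for-cause on #11 doesn't count).
Defense peremptories used: #14, #21, #25 — 3 (the for-cause on #20 doesn't count).
Remaining: (7 − 3) + (9 − 3) = 10.

10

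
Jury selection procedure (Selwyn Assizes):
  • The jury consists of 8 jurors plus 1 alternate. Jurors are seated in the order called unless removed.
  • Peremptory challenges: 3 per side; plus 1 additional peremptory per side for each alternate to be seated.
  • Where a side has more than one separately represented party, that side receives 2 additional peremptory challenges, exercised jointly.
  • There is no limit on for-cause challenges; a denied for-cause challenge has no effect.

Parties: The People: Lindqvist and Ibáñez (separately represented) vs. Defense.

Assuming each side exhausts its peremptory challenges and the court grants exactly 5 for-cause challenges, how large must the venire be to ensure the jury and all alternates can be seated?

24

Seats to fill: 8 + 1 alternates = 9.
Peremptories — The People: 3 + 1×1 + 2 = 6; Defense: 3 + 1×1 = 4; total 10.
For-cause removals: 5.
Minimum venire: 9 + 10 + 5 = 24.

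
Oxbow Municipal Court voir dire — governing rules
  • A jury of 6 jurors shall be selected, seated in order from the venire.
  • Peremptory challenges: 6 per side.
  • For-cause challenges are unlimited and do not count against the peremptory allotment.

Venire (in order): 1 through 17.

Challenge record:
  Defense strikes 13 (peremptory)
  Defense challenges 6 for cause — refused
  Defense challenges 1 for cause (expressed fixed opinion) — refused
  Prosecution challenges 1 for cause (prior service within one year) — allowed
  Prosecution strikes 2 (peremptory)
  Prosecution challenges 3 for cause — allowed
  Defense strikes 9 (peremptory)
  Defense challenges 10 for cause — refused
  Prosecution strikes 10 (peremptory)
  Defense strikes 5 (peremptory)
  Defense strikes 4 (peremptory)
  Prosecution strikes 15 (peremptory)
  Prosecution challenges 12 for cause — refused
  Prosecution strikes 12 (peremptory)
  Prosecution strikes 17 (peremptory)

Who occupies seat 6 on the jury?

16

Removed: #1, #2, #3, #4, #5, #9, #10, #12, #13, #15, #17. (#6 stays — for-cause denied.)
Filling seats in venire order through position 6: #6, #7, #8, #11, #14, #16.
So seat 6 is #16.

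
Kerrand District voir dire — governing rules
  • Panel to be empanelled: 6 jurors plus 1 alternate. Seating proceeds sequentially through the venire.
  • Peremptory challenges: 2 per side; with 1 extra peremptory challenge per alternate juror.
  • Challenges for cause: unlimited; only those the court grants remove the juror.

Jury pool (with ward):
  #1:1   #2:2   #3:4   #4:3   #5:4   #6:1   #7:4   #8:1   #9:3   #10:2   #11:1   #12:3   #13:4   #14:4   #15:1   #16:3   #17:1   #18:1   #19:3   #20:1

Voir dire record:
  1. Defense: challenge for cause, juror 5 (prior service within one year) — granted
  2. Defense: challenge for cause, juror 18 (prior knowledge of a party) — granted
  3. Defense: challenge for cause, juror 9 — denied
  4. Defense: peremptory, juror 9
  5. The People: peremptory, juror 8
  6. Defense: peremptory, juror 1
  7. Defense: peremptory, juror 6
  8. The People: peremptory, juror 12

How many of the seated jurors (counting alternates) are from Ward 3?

1

Removed: #1, #5, #6, #8, #9, #12, #18.
Seated (7 incl. alternates): #2, #3, #4, #7, #10, #11, #13.
Of those, in Ward 3: #4 → 1.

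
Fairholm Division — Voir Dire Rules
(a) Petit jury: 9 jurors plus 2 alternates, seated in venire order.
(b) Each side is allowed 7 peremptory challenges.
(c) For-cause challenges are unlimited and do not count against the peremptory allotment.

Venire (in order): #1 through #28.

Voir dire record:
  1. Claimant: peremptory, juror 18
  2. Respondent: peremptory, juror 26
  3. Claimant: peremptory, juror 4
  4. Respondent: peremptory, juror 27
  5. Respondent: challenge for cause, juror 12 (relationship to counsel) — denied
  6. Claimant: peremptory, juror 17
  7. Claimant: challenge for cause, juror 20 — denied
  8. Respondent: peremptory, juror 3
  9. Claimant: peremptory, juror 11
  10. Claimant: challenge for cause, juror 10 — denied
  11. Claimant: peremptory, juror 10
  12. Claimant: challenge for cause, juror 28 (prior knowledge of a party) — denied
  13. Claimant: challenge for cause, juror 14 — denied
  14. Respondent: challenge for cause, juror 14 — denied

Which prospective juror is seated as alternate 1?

Removed: #3, #4, #10, #11, #17, #18, #26, #27. (#12, #14, #20, #28 stay — for-cause denied.)
Seating in order: seats 1–9 → #1, #2, #5, #6, #7, #8, #9, #12, #13; alternates → #14, #15.
So alternate 1 is #14.

14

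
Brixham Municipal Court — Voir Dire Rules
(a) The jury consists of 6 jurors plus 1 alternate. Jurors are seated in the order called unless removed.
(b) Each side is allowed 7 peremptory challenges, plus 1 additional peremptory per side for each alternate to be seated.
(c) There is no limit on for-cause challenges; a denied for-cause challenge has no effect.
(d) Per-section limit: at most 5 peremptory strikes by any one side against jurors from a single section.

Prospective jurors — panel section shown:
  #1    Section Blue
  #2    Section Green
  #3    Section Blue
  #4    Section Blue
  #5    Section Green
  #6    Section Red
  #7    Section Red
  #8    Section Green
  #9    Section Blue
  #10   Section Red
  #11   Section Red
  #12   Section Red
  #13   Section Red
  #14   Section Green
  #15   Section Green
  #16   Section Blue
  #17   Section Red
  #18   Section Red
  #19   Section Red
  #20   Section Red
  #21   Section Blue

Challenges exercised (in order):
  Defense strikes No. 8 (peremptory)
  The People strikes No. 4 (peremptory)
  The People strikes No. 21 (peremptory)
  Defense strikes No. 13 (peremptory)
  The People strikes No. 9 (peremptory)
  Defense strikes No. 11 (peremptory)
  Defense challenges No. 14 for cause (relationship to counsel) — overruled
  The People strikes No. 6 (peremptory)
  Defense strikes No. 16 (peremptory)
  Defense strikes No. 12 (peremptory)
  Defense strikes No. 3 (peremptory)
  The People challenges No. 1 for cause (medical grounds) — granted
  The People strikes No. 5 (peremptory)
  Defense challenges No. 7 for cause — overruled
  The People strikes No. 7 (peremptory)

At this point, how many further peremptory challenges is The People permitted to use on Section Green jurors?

2

The People peremptories so far: #4, #21, #9, #6, #5, #7 — 6 of 8 used, 2 left overall.
Against Section Green: #5 — 1 used; per-section cap 5 leaves 4.
Binding limit: min(2, 4) = 2.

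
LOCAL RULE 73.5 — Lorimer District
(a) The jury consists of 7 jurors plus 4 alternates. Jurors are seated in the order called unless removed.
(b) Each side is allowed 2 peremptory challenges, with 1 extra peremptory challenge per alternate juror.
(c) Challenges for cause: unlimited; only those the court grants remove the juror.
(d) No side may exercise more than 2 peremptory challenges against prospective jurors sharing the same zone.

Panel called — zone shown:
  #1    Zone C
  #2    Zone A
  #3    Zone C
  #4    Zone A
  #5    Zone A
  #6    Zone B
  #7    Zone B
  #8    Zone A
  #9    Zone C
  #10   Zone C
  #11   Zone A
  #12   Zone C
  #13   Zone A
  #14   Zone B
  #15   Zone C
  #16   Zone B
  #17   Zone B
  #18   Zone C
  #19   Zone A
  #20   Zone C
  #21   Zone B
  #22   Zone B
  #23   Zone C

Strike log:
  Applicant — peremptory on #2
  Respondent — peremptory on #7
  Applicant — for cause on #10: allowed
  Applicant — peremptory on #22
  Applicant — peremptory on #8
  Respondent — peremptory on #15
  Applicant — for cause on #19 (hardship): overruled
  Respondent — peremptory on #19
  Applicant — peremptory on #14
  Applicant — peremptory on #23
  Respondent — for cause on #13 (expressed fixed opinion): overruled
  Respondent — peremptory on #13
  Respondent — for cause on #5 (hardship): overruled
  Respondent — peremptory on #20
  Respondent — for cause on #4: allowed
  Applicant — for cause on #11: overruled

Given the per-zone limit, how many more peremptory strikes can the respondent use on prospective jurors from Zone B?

1

Respondent peremptories so far: #7, #15, #19, #13, #20 — 5 of 6 used, 1 left overall.
Against Zone B: #7 — 1 used; per-zone cap 2 leaves 1.
Binding limit: min(1, 1) = 1.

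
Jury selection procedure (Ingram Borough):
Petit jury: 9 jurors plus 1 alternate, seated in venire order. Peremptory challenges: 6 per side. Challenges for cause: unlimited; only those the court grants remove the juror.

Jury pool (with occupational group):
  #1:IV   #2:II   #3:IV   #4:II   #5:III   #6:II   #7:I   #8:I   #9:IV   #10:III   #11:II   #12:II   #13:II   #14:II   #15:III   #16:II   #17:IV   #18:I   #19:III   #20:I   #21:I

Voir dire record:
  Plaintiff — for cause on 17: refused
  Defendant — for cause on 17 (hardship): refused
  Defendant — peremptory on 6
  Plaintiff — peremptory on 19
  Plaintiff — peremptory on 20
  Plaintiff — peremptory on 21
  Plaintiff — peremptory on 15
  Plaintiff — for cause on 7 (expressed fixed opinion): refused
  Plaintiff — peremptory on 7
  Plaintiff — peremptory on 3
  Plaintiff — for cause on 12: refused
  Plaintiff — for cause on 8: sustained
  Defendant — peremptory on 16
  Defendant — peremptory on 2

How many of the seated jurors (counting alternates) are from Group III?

2

Removed: #2, #3, #6, #7, #8, #15, #16, #19, #20, #21.
Seated (10 incl. alternates): #1, #4, #5, #9, #10, #11, #12, #13, #14, #17.
Of those, in Group III: #5, #10 → 2.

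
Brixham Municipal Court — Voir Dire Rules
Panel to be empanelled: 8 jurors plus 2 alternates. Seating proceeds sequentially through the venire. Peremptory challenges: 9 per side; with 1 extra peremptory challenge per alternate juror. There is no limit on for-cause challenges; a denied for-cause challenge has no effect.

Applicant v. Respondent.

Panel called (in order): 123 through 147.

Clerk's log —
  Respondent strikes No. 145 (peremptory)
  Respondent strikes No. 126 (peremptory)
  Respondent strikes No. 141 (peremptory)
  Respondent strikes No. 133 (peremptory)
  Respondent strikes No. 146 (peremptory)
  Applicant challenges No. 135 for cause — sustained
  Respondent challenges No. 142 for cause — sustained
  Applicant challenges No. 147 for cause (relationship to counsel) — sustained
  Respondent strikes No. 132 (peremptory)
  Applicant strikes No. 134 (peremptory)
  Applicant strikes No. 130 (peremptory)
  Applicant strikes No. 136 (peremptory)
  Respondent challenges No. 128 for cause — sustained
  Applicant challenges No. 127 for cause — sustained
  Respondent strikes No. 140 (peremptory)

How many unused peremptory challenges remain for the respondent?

4

Respondent allotment: 9 base + 1 × 2 alternates = 11.
Respondent peremptories used: #145, #126, #141, #133, #146, #132, #140 — 7 (for-cause on #142, #128 don't count).
Remaining: 11 − 7 = 4.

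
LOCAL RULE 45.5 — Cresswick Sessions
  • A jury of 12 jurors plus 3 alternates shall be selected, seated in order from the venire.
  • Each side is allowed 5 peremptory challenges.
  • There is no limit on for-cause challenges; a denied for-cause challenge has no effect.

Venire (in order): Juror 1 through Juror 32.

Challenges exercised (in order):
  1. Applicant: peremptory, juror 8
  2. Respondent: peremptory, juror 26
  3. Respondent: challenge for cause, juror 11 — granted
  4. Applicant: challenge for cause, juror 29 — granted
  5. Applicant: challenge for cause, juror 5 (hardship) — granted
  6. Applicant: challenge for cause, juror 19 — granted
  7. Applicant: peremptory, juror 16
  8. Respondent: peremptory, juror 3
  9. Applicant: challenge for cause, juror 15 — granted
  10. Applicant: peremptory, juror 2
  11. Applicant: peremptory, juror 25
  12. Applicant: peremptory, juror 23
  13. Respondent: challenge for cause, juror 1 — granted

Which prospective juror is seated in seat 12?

Removed: #1, #2, #3, #5, #8, #11, #15, #16, #19, #23, #25, #26, #29.
Seating in order: seats 1–12 → #4, #6, #7, #9, #10, #12, #13, #14, #17, #18, #20, #21; alternates → #22, #24, #27.
So seat 12 is #21.

21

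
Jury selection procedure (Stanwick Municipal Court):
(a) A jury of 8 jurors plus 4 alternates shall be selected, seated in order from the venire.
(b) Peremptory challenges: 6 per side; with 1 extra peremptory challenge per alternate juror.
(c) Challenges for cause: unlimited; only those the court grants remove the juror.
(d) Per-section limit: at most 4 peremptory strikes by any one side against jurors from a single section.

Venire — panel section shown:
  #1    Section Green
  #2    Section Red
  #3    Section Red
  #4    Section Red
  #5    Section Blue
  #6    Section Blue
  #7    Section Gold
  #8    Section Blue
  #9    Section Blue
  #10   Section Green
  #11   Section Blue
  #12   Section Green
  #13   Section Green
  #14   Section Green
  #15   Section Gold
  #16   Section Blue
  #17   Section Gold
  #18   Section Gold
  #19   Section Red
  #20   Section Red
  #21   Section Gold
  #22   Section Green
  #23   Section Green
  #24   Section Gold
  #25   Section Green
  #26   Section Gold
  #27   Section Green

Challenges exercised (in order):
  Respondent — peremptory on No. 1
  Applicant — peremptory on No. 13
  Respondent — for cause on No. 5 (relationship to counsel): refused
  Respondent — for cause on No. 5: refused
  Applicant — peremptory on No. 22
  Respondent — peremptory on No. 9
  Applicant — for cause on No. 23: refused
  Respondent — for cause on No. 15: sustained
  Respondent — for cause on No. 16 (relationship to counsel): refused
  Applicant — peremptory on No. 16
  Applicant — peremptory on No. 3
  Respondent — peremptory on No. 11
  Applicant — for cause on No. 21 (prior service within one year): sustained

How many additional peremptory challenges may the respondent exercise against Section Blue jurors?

2

Respondent peremptories so far: #1, #9, #11 — 3 of 10 used, 7 left overall.
Against Section Blue: #9, #11 — 2 used; per-section cap 4 leaves 2.
Binding limit: min(7, 2) = 2.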